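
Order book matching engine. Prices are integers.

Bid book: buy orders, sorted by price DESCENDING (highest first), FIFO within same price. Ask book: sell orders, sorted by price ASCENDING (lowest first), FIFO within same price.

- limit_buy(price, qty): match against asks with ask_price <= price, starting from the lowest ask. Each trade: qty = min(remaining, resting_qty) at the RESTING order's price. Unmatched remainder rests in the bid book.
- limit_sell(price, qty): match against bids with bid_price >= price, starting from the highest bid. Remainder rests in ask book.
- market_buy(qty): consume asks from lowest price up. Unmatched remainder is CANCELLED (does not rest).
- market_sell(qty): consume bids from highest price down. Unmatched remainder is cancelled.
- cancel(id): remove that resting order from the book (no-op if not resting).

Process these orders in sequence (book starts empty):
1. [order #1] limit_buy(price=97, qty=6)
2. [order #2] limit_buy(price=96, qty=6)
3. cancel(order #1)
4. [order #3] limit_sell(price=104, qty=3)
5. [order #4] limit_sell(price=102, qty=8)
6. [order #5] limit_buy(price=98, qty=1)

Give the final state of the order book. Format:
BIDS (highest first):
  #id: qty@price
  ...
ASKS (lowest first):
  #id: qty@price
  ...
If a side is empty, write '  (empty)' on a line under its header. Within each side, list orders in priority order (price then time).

After op 1 [order #1] limit_buy(price=97, qty=6): fills=none; bids=[#1:6@97] asks=[-]
After op 2 [order #2] limit_buy(price=96, qty=6): fills=none; bids=[#1:6@97 #2:6@96] asks=[-]
After op 3 cancel(order #1): fills=none; bids=[#2:6@96] asks=[-]
After op 4 [order #3] limit_sell(price=104, qty=3): fills=none; bids=[#2:6@96] asks=[#3:3@104]
After op 5 [order #4] limit_sell(price=102, qty=8): fills=none; bids=[#2:6@96] asks=[#4:8@102 #3:3@104]
After op 6 [order #5] limit_buy(price=98, qty=1): fills=none; bids=[#5:1@98 #2:6@96] asks=[#4:8@102 #3:3@104]

Answer: BIDS (highest first):
  #5: 1@98
  #2: 6@96
ASKS (lowest first):
  #4: 8@102
  #3: 3@104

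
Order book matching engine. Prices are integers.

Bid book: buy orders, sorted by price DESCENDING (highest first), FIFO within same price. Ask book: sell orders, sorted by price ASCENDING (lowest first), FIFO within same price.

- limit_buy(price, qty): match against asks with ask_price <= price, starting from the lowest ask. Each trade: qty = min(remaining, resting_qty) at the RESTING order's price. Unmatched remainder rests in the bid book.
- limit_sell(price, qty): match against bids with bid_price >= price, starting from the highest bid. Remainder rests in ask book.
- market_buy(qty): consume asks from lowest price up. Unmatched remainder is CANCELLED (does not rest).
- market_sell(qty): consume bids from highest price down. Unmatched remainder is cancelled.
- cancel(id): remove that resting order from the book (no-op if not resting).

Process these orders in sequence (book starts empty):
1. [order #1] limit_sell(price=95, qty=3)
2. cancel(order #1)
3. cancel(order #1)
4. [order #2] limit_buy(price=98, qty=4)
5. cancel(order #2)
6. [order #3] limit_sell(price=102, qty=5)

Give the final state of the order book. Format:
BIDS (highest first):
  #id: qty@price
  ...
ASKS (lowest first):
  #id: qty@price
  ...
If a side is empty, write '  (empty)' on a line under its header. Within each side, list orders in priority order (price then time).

After op 1 [order #1] limit_sell(price=95, qty=3): fills=none; bids=[-] asks=[#1:3@95]
After op 2 cancel(order #1): fills=none; bids=[-] asks=[-]
After op 3 cancel(order #1): fills=none; bids=[-] asks=[-]
After op 4 [order #2] limit_buy(price=98, qty=4): fills=none; bids=[#2:4@98] asks=[-]
After op 5 cancel(order #2): fills=none; bids=[-] asks=[-]
After op 6 [order #3] limit_sell(price=102, qty=5): fills=none; bids=[-] asks=[#3:5@102]

Answer: BIDS (highest first):
  (empty)
ASKS (lowest first):
  #3: 5@102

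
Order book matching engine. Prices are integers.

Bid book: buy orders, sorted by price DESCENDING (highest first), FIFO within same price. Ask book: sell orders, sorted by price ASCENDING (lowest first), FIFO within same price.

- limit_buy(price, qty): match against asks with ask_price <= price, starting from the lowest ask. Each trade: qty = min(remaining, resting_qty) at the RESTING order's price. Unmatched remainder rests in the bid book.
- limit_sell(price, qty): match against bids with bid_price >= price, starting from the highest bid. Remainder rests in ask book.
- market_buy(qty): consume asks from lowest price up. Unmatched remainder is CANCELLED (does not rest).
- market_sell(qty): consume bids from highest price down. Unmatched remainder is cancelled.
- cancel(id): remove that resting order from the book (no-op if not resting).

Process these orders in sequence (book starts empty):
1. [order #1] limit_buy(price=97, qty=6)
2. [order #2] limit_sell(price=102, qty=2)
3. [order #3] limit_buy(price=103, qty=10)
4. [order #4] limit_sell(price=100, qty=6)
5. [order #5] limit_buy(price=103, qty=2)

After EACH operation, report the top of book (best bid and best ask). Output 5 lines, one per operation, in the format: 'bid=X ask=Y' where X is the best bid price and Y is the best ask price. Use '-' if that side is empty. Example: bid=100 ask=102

Answer: bid=97 ask=-
bid=97 ask=102
bid=103 ask=-
bid=103 ask=-
bid=103 ask=-

Derivation:
After op 1 [order #1] limit_buy(price=97, qty=6): fills=none; bids=[#1:6@97] asks=[-]
After op 2 [order #2] limit_sell(price=102, qty=2): fills=none; bids=[#1:6@97] asks=[#2:2@102]
After op 3 [order #3] limit_buy(price=103, qty=10): fills=#3x#2:2@102; bids=[#3:8@103 #1:6@97] asks=[-]
After op 4 [order #4] limit_sell(price=100, qty=6): fills=#3x#4:6@103; bids=[#3:2@103 #1:6@97] asks=[-]
After op 5 [order #5] limit_buy(price=103, qty=2): fills=none; bids=[#3:2@103 #5:2@103 #1:6@97] asks=[-]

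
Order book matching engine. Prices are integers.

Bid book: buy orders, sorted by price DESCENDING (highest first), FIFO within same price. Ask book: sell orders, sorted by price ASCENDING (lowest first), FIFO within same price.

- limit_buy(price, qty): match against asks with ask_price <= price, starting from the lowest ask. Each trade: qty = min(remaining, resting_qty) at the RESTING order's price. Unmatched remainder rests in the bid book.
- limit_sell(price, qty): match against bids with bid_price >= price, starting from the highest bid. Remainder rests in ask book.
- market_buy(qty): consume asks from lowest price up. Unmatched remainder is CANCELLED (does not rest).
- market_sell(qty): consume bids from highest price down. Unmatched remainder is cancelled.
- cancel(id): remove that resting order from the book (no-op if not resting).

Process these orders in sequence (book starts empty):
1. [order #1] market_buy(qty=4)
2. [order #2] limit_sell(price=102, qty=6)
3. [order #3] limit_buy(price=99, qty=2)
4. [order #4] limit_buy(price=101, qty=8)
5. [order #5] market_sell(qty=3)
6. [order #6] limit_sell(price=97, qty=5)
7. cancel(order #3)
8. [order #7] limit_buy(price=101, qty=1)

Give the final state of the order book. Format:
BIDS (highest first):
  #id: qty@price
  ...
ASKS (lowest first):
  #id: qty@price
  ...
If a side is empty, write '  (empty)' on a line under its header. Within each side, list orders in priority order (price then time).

After op 1 [order #1] market_buy(qty=4): fills=none; bids=[-] asks=[-]
After op 2 [order #2] limit_sell(price=102, qty=6): fills=none; bids=[-] asks=[#2:6@102]
After op 3 [order #3] limit_buy(price=99, qty=2): fills=none; bids=[#3:2@99] asks=[#2:6@102]
After op 4 [order #4] limit_buy(price=101, qty=8): fills=none; bids=[#4:8@101 #3:2@99] asks=[#2:6@102]
After op 5 [order #5] market_sell(qty=3): fills=#4x#5:3@101; bids=[#4:5@101 #3:2@99] asks=[#2:6@102]
After op 6 [order #6] limit_sell(price=97, qty=5): fills=#4x#6:5@101; bids=[#3:2@99] asks=[#2:6@102]
After op 7 cancel(order #3): fills=none; bids=[-] asks=[#2:6@102]
After op 8 [order #7] limit_buy(price=101, qty=1): fills=none; bids=[#7:1@101] asks=[#2:6@102]

Answer: BIDS (highest first):
  #7: 1@101
ASKS (lowest first):
  #2: 6@102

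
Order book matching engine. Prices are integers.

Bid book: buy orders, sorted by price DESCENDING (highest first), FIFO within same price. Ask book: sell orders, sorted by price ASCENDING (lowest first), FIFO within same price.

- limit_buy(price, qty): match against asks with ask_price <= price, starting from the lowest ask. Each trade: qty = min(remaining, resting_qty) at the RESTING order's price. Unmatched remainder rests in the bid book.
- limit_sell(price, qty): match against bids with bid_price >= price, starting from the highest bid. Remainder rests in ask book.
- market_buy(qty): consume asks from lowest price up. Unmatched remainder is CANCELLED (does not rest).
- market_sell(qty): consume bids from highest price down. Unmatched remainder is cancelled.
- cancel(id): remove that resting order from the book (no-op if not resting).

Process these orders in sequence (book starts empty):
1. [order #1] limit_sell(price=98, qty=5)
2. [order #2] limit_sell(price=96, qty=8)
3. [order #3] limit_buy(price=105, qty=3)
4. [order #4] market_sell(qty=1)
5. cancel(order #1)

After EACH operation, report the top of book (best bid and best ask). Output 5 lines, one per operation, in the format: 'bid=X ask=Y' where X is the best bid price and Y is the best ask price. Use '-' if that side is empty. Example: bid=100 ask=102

Answer: bid=- ask=98
bid=- ask=96
bid=- ask=96
bid=- ask=96
bid=- ask=96

Derivation:
After op 1 [order #1] limit_sell(price=98, qty=5): fills=none; bids=[-] asks=[#1:5@98]
After op 2 [order #2] limit_sell(price=96, qty=8): fills=none; bids=[-] asks=[#2:8@96 #1:5@98]
After op 3 [order #3] limit_buy(price=105, qty=3): fills=#3x#2:3@96; bids=[-] asks=[#2:5@96 #1:5@98]
After op 4 [order #4] market_sell(qty=1): fills=none; bids=[-] asks=[#2:5@96 #1:5@98]
After op 5 cancel(order #1): fills=none; bids=[-] asks=[#2:5@96]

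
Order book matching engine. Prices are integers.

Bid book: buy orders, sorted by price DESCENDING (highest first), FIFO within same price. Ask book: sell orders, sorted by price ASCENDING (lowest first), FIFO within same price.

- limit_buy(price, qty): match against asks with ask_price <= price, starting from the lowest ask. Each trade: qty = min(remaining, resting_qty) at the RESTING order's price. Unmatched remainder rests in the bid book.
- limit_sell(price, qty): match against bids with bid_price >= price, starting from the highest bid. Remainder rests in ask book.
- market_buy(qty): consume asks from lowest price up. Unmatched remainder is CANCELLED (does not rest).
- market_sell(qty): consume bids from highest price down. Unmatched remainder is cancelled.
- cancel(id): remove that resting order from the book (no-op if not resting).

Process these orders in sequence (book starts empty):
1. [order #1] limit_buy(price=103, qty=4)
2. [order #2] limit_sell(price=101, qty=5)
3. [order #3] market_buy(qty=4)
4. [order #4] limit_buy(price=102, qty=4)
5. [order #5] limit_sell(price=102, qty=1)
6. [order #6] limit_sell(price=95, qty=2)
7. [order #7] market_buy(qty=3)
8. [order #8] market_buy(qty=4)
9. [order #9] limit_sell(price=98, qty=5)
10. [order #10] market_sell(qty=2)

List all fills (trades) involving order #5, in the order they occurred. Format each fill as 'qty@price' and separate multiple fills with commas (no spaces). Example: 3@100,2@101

Answer: 1@102

Derivation:
After op 1 [order #1] limit_buy(price=103, qty=4): fills=none; bids=[#1:4@103] asks=[-]
After op 2 [order #2] limit_sell(price=101, qty=5): fills=#1x#2:4@103; bids=[-] asks=[#2:1@101]
After op 3 [order #3] market_buy(qty=4): fills=#3x#2:1@101; bids=[-] asks=[-]
After op 4 [order #4] limit_buy(price=102, qty=4): fills=none; bids=[#4:4@102] asks=[-]
After op 5 [order #5] limit_sell(price=102, qty=1): fills=#4x#5:1@102; bids=[#4:3@102] asks=[-]
After op 6 [order #6] limit_sell(price=95, qty=2): fills=#4x#6:2@102; bids=[#4:1@102] asks=[-]
After op 7 [order #7] market_buy(qty=3): fills=none; bids=[#4:1@102] asks=[-]
After op 8 [order #8] market_buy(qty=4): fills=none; bids=[#4:1@102] asks=[-]
After op 9 [order #9] limit_sell(price=98, qty=5): fills=#4x#9:1@102; bids=[-] asks=[#9:4@98]
After op 10 [order #10] market_sell(qty=2): fills=none; bids=[-] asks=[#9:4@98]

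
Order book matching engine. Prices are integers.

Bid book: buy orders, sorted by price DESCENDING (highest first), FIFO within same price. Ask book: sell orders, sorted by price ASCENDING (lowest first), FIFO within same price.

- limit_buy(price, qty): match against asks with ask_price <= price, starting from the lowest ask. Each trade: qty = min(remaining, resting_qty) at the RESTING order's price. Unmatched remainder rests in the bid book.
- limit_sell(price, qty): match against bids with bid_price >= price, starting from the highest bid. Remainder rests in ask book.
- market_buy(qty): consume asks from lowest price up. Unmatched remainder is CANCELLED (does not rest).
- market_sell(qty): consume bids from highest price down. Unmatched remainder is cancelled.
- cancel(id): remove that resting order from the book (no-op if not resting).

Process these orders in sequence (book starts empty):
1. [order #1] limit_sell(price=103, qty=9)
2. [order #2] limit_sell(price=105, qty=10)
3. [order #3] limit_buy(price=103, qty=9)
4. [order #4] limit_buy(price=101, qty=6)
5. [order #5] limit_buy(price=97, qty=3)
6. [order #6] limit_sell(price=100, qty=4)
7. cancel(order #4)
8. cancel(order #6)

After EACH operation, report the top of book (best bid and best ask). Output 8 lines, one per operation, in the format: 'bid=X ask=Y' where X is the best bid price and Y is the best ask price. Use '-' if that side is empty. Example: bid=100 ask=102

After op 1 [order #1] limit_sell(price=103, qty=9): fills=none; bids=[-] asks=[#1:9@103]
After op 2 [order #2] limit_sell(price=105, qty=10): fills=none; bids=[-] asks=[#1:9@103 #2:10@105]
After op 3 [order #3] limit_buy(price=103, qty=9): fills=#3x#1:9@103; bids=[-] asks=[#2:10@105]
After op 4 [order #4] limit_buy(price=101, qty=6): fills=none; bids=[#4:6@101] asks=[#2:10@105]
After op 5 [order #5] limit_buy(price=97, qty=3): fills=none; bids=[#4:6@101 #5:3@97] asks=[#2:10@105]
After op 6 [order #6] limit_sell(price=100, qty=4): fills=#4x#6:4@101; bids=[#4:2@101 #5:3@97] asks=[#2:10@105]
After op 7 cancel(order #4): fills=none; bids=[#5:3@97] asks=[#2:10@105]
After op 8 cancel(order #6): fills=none; bids=[#5:3@97] asks=[#2:10@105]

Answer: bid=- ask=103
bid=- ask=103
bid=- ask=105
bid=101 ask=105
bid=101 ask=105
bid=101 ask=105
bid=97 ask=105
bid=97 ask=105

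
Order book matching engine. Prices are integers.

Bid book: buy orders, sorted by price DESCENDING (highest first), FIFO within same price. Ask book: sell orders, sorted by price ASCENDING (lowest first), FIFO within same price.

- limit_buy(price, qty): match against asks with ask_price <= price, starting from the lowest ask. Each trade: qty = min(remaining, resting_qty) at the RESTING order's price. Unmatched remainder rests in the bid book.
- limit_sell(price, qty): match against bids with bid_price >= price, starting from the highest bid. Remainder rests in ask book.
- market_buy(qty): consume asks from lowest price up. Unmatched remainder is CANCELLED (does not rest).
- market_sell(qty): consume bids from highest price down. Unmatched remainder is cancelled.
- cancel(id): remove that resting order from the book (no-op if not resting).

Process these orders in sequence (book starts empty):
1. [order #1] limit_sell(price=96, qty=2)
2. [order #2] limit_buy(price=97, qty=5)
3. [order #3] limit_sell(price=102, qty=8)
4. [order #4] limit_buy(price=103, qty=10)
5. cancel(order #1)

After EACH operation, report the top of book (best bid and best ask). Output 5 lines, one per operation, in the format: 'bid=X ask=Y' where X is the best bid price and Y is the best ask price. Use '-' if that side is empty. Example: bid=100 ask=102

Answer: bid=- ask=96
bid=97 ask=-
bid=97 ask=102
bid=103 ask=-
bid=103 ask=-

Derivation:
After op 1 [order #1] limit_sell(price=96, qty=2): fills=none; bids=[-] asks=[#1:2@96]
After op 2 [order #2] limit_buy(price=97, qty=5): fills=#2x#1:2@96; bids=[#2:3@97] asks=[-]
After op 3 [order #3] limit_sell(price=102, qty=8): fills=none; bids=[#2:3@97] asks=[#3:8@102]
After op 4 [order #4] limit_buy(price=103, qty=10): fills=#4x#3:8@102; bids=[#4:2@103 #2:3@97] asks=[-]
After op 5 cancel(order #1): fills=none; bids=[#4:2@103 #2:3@97] asks=[-]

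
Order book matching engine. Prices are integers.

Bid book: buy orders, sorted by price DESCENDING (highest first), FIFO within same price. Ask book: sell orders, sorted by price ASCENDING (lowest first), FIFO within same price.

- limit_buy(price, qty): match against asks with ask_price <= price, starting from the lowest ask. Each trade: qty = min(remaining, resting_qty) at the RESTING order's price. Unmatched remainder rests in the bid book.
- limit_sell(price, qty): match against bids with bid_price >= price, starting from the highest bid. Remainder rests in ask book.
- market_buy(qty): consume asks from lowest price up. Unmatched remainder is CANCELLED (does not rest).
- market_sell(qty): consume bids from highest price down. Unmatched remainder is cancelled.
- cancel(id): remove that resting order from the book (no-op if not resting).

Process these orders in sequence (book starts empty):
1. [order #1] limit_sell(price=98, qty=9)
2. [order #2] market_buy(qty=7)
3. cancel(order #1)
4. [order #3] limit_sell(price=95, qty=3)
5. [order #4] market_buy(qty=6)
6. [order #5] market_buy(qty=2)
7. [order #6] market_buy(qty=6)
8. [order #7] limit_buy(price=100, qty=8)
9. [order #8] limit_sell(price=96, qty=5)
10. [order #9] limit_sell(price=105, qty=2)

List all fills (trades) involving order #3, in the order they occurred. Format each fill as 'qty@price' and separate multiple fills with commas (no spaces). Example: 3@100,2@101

Answer: 3@95

Derivation:
After op 1 [order #1] limit_sell(price=98, qty=9): fills=none; bids=[-] asks=[#1:9@98]
After op 2 [order #2] market_buy(qty=7): fills=#2x#1:7@98; bids=[-] asks=[#1:2@98]
After op 3 cancel(order #1): fills=none; bids=[-] asks=[-]
After op 4 [order #3] limit_sell(price=95, qty=3): fills=none; bids=[-] asks=[#3:3@95]
After op 5 [order #4] market_buy(qty=6): fills=#4x#3:3@95; bids=[-] asks=[-]
After op 6 [order #5] market_buy(qty=2): fills=none; bids=[-] asks=[-]
After op 7 [order #6] market_buy(qty=6): fills=none; bids=[-] asks=[-]
After op 8 [order #7] limit_buy(price=100, qty=8): fills=none; bids=[#7:8@100] asks=[-]
After op 9 [order #8] limit_sell(price=96, qty=5): fills=#7x#8:5@100; bids=[#7:3@100] asks=[-]
After op 10 [order #9] limit_sell(price=105, qty=2): fills=none; bids=[#7:3@100] asks=[#9:2@105]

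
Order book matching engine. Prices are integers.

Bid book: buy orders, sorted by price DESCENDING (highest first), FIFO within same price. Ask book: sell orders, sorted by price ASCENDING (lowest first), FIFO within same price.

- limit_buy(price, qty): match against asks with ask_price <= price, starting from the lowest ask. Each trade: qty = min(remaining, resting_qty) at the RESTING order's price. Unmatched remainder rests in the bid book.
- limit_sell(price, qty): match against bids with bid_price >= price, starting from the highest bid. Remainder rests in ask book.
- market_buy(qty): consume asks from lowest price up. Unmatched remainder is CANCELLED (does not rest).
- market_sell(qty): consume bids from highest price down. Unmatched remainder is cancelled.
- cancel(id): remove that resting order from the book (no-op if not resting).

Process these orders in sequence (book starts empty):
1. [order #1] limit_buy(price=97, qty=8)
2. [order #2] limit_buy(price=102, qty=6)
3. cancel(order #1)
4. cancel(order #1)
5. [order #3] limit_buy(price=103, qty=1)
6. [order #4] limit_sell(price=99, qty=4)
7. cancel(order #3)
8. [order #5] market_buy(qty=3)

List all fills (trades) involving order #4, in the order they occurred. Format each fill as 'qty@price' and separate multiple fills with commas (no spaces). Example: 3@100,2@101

After op 1 [order #1] limit_buy(price=97, qty=8): fills=none; bids=[#1:8@97] asks=[-]
After op 2 [order #2] limit_buy(price=102, qty=6): fills=none; bids=[#2:6@102 #1:8@97] asks=[-]
After op 3 cancel(order #1): fills=none; bids=[#2:6@102] asks=[-]
After op 4 cancel(order #1): fills=none; bids=[#2:6@102] asks=[-]
After op 5 [order #3] limit_buy(price=103, qty=1): fills=none; bids=[#3:1@103 #2:6@102] asks=[-]
After op 6 [order #4] limit_sell(price=99, qty=4): fills=#3x#4:1@103 #2x#4:3@102; bids=[#2:3@102] asks=[-]
After op 7 cancel(order #3): fills=none; bids=[#2:3@102] asks=[-]
After op 8 [order #5] market_buy(qty=3): fills=none; bids=[#2:3@102] asks=[-]

Answer: 1@103,3@102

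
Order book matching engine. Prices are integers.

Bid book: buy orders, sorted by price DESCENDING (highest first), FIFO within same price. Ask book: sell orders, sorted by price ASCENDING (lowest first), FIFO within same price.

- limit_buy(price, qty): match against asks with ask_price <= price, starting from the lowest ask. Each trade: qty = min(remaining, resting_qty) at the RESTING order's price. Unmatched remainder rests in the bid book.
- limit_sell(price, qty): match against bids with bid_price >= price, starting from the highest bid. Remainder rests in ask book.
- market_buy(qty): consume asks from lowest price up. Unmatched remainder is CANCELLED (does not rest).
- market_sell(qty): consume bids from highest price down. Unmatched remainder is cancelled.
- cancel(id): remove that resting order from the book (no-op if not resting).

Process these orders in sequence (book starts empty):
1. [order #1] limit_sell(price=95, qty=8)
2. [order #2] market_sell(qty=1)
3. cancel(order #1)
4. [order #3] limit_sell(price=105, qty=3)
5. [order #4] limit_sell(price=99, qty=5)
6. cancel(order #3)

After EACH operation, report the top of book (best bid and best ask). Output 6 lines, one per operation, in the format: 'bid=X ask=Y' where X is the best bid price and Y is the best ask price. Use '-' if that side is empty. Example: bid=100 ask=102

After op 1 [order #1] limit_sell(price=95, qty=8): fills=none; bids=[-] asks=[#1:8@95]
After op 2 [order #2] market_sell(qty=1): fills=none; bids=[-] asks=[#1:8@95]
After op 3 cancel(order #1): fills=none; bids=[-] asks=[-]
After op 4 [order #3] limit_sell(price=105, qty=3): fills=none; bids=[-] asks=[#3:3@105]
After op 5 [order #4] limit_sell(price=99, qty=5): fills=none; bids=[-] asks=[#4:5@99 #3:3@105]
After op 6 cancel(order #3): fills=none; bids=[-] asks=[#4:5@99]

Answer: bid=- ask=95
bid=- ask=95
bid=- ask=-
bid=- ask=105
bid=- ask=99
bid=- ask=99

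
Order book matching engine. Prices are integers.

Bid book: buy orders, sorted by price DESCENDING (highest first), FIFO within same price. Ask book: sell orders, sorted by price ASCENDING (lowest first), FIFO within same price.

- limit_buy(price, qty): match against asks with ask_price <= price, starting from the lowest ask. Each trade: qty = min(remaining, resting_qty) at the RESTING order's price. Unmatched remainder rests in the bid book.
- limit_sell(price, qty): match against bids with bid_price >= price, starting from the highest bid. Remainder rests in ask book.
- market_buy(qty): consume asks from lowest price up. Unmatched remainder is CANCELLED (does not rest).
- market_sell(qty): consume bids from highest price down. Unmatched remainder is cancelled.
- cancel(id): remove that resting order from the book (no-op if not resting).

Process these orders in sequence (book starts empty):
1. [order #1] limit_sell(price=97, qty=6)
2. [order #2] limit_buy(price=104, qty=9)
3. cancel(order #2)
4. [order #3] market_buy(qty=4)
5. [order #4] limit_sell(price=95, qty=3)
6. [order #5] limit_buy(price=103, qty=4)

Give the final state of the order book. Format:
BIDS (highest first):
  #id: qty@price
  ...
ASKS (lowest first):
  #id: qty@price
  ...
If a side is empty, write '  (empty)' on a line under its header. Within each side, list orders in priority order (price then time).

After op 1 [order #1] limit_sell(price=97, qty=6): fills=none; bids=[-] asks=[#1:6@97]
After op 2 [order #2] limit_buy(price=104, qty=9): fills=#2x#1:6@97; bids=[#2:3@104] asks=[-]
After op 3 cancel(order #2): fills=none; bids=[-] asks=[-]
After op 4 [order #3] market_buy(qty=4): fills=none; bids=[-] asks=[-]
After op 5 [order #4] limit_sell(price=95, qty=3): fills=none; bids=[-] asks=[#4:3@95]
After op 6 [order #5] limit_buy(price=103, qty=4): fills=#5x#4:3@95; bids=[#5:1@103] asks=[-]

Answer: BIDS (highest first):
  #5: 1@103
ASKS (lowest first):
  (empty)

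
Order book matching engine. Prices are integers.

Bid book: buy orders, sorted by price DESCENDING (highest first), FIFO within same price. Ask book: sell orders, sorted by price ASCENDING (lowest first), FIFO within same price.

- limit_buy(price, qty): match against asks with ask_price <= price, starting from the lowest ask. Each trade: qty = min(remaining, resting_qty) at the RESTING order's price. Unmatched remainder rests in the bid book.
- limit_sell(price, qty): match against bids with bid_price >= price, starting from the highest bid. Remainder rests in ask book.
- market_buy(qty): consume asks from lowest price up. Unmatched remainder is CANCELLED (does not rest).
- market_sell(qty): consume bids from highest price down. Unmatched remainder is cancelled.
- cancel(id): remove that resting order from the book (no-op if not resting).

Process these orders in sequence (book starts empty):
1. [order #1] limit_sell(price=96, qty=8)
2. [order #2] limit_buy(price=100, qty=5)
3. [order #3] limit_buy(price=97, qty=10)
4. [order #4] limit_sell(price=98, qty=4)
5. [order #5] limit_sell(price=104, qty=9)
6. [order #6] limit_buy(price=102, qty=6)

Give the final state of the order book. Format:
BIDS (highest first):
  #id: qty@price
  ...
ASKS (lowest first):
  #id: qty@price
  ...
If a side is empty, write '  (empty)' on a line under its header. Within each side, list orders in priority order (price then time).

After op 1 [order #1] limit_sell(price=96, qty=8): fills=none; bids=[-] asks=[#1:8@96]
After op 2 [order #2] limit_buy(price=100, qty=5): fills=#2x#1:5@96; bids=[-] asks=[#1:3@96]
After op 3 [order #3] limit_buy(price=97, qty=10): fills=#3x#1:3@96; bids=[#3:7@97] asks=[-]
After op 4 [order #4] limit_sell(price=98, qty=4): fills=none; bids=[#3:7@97] asks=[#4:4@98]
After op 5 [order #5] limit_sell(price=104, qty=9): fills=none; bids=[#3:7@97] asks=[#4:4@98 #5:9@104]
After op 6 [order #6] limit_buy(price=102, qty=6): fills=#6x#4:4@98; bids=[#6:2@102 #3:7@97] asks=[#5:9@104]

Answer: BIDS (highest first):
  #6: 2@102
  #3: 7@97
ASKS (lowest first):
  #5: 9@104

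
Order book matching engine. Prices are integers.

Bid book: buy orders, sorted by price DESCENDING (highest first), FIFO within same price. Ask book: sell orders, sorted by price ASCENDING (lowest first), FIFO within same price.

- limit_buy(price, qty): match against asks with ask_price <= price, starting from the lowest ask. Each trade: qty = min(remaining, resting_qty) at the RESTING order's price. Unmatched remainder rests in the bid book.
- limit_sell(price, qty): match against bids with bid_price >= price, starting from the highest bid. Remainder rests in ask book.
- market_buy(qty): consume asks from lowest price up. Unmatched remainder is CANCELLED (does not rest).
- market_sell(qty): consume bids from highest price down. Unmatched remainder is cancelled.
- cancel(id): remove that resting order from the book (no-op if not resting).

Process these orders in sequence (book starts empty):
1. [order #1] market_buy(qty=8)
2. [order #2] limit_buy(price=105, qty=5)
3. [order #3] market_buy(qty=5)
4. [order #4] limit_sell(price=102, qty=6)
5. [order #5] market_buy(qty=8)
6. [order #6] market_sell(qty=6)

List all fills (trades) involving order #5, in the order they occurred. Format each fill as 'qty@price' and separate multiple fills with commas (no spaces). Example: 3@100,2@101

Answer: 1@102

Derivation:
After op 1 [order #1] market_buy(qty=8): fills=none; bids=[-] asks=[-]
After op 2 [order #2] limit_buy(price=105, qty=5): fills=none; bids=[#2:5@105] asks=[-]
After op 3 [order #3] market_buy(qty=5): fills=none; bids=[#2:5@105] asks=[-]
After op 4 [order #4] limit_sell(price=102, qty=6): fills=#2x#4:5@105; bids=[-] asks=[#4:1@102]
After op 5 [order #5] market_buy(qty=8): fills=#5x#4:1@102; bids=[-] asks=[-]
After op 6 [order #6] market_sell(qty=6): fills=none; bids=[-] asks=[-]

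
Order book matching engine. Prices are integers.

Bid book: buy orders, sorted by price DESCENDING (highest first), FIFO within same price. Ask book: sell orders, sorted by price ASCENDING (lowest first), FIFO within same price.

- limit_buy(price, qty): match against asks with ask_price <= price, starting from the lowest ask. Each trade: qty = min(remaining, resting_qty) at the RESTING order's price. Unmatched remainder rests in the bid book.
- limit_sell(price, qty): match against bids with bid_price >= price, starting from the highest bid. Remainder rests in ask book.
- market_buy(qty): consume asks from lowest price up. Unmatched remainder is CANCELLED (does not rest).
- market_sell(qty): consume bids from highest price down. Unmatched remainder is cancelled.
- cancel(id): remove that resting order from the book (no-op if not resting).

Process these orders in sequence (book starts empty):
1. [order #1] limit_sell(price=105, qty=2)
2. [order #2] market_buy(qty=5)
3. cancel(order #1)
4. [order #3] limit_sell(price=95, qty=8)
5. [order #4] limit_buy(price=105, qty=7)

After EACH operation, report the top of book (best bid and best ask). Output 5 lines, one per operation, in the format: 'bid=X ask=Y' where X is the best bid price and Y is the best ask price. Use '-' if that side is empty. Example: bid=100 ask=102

Answer: bid=- ask=105
bid=- ask=-
bid=- ask=-
bid=- ask=95
bid=- ask=95

Derivation:
After op 1 [order #1] limit_sell(price=105, qty=2): fills=none; bids=[-] asks=[#1:2@105]
After op 2 [order #2] market_buy(qty=5): fills=#2x#1:2@105; bids=[-] asks=[-]
After op 3 cancel(order #1): fills=none; bids=[-] asks=[-]
After op 4 [order #3] limit_sell(price=95, qty=8): fills=none; bids=[-] asks=[#3:8@95]
After op 5 [order #4] limit_buy(price=105, qty=7): fills=#4x#3:7@95; bids=[-] asks=[#3:1@95]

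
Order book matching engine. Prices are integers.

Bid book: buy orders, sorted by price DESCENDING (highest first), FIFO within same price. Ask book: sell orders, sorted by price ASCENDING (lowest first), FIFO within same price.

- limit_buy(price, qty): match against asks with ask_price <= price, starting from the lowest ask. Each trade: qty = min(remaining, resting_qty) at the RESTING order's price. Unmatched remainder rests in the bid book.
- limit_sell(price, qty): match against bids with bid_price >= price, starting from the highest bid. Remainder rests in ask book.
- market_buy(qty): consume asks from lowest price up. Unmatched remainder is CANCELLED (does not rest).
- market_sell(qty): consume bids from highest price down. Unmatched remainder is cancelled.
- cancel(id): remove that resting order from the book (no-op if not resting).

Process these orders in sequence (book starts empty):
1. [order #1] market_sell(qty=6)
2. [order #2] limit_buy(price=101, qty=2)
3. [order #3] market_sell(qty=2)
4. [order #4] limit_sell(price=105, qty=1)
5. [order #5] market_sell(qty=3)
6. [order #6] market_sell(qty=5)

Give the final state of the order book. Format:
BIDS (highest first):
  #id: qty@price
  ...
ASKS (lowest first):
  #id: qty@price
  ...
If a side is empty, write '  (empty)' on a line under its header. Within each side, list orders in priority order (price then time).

After op 1 [order #1] market_sell(qty=6): fills=none; bids=[-] asks=[-]
After op 2 [order #2] limit_buy(price=101, qty=2): fills=none; bids=[#2:2@101] asks=[-]
After op 3 [order #3] market_sell(qty=2): fills=#2x#3:2@101; bids=[-] asks=[-]
After op 4 [order #4] limit_sell(price=105, qty=1): fills=none; bids=[-] asks=[#4:1@105]
After op 5 [order #5] market_sell(qty=3): fills=none; bids=[-] asks=[#4:1@105]
After op 6 [order #6] market_sell(qty=5): fills=none; bids=[-] asks=[#4:1@105]

Answer: BIDS (highest first):
  (empty)
ASKS (lowest first):
  #4: 1@105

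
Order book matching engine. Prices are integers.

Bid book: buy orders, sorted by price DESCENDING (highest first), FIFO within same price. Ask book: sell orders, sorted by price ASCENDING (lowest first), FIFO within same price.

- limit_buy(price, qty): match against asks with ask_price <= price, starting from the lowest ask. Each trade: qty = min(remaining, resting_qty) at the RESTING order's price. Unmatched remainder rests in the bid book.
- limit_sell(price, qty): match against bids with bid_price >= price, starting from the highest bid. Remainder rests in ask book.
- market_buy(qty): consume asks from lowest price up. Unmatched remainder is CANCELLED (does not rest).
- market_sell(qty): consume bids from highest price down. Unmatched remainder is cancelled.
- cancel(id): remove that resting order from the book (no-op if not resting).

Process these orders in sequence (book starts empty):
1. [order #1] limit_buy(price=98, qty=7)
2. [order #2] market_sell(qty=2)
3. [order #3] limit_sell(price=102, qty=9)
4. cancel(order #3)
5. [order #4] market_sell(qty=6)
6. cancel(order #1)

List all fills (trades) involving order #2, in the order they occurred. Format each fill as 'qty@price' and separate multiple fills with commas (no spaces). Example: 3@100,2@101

After op 1 [order #1] limit_buy(price=98, qty=7): fills=none; bids=[#1:7@98] asks=[-]
After op 2 [order #2] market_sell(qty=2): fills=#1x#2:2@98; bids=[#1:5@98] asks=[-]
After op 3 [order #3] limit_sell(price=102, qty=9): fills=none; bids=[#1:5@98] asks=[#3:9@102]
After op 4 cancel(order #3): fills=none; bids=[#1:5@98] asks=[-]
After op 5 [order #4] market_sell(qty=6): fills=#1x#4:5@98; bids=[-] asks=[-]
After op 6 cancel(order #1): fills=none; bids=[-] asks=[-]

Answer: 2@98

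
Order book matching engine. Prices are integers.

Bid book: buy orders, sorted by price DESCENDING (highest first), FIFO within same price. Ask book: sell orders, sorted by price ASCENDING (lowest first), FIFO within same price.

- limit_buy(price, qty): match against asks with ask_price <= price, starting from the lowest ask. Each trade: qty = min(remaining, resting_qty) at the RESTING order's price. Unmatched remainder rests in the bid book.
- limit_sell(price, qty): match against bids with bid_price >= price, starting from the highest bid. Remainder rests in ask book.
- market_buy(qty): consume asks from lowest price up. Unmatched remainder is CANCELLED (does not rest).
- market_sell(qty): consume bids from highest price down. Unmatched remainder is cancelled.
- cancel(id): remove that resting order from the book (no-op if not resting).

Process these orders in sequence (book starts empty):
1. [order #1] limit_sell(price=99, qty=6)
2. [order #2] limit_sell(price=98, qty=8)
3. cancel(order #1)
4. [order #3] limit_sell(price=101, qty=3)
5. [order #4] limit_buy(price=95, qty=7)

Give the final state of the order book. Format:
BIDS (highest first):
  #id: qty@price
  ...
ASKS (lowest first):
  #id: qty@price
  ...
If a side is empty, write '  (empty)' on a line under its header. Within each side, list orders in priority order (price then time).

Answer: BIDS (highest first):
  #4: 7@95
ASKS (lowest first):
  #2: 8@98
  #3: 3@101

Derivation:
After op 1 [order #1] limit_sell(price=99, qty=6): fills=none; bids=[-] asks=[#1:6@99]
After op 2 [order #2] limit_sell(price=98, qty=8): fills=none; bids=[-] asks=[#2:8@98 #1:6@99]
After op 3 cancel(order #1): fills=none; bids=[-] asks=[#2:8@98]
After op 4 [order #3] limit_sell(price=101, qty=3): fills=none; bids=[-] asks=[#2:8@98 #3:3@101]
After op 5 [order #4] limit_buy(price=95, qty=7): fills=none; bids=[#4:7@95] asks=[#2:8@98 #3:3@101]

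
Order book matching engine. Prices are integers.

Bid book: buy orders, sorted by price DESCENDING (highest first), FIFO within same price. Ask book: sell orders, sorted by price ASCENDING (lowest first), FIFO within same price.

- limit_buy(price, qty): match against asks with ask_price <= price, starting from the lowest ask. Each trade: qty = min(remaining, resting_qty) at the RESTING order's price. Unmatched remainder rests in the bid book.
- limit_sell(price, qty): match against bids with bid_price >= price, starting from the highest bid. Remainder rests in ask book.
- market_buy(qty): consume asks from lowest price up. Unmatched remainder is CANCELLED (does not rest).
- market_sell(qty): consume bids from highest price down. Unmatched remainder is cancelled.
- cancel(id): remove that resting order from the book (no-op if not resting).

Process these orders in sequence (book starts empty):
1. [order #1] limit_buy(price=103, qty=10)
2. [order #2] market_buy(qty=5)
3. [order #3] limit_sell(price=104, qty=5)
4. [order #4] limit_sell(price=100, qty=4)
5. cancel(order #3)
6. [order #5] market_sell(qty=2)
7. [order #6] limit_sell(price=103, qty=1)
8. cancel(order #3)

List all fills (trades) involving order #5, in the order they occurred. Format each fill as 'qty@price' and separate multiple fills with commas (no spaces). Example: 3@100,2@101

Answer: 2@103

Derivation:
After op 1 [order #1] limit_buy(price=103, qty=10): fills=none; bids=[#1:10@103] asks=[-]
After op 2 [order #2] market_buy(qty=5): fills=none; bids=[#1:10@103] asks=[-]
After op 3 [order #3] limit_sell(price=104, qty=5): fills=none; bids=[#1:10@103] asks=[#3:5@104]
After op 4 [order #4] limit_sell(price=100, qty=4): fills=#1x#4:4@103; bids=[#1:6@103] asks=[#3:5@104]
After op 5 cancel(order #3): fills=none; bids=[#1:6@103] asks=[-]
After op 6 [order #5] market_sell(qty=2): fills=#1x#5:2@103; bids=[#1:4@103] asks=[-]
After op 7 [order #6] limit_sell(price=103, qty=1): fills=#1x#6:1@103; bids=[#1:3@103] asks=[-]
After op 8 cancel(order #3): fills=none; bids=[#1:3@103] asks=[-]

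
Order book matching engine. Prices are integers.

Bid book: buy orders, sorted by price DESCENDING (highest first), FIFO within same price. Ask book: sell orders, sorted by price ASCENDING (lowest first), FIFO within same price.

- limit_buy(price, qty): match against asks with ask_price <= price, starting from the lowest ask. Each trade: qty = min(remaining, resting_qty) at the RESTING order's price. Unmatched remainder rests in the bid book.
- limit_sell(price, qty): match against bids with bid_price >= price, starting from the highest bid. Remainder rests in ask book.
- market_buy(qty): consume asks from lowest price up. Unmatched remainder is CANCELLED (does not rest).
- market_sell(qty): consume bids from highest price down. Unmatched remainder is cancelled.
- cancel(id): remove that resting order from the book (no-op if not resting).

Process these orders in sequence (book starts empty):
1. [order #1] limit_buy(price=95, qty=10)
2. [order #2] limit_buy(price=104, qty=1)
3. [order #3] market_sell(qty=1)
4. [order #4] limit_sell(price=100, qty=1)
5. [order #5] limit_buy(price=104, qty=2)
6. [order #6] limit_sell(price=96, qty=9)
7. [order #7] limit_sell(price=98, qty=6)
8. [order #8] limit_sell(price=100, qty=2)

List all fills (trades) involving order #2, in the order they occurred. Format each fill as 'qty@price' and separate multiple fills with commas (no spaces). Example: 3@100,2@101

After op 1 [order #1] limit_buy(price=95, qty=10): fills=none; bids=[#1:10@95] asks=[-]
After op 2 [order #2] limit_buy(price=104, qty=1): fills=none; bids=[#2:1@104 #1:10@95] asks=[-]
After op 3 [order #3] market_sell(qty=1): fills=#2x#3:1@104; bids=[#1:10@95] asks=[-]
After op 4 [order #4] limit_sell(price=100, qty=1): fills=none; bids=[#1:10@95] asks=[#4:1@100]
After op 5 [order #5] limit_buy(price=104, qty=2): fills=#5x#4:1@100; bids=[#5:1@104 #1:10@95] asks=[-]
After op 6 [order #6] limit_sell(price=96, qty=9): fills=#5x#6:1@104; bids=[#1:10@95] asks=[#6:8@96]
After op 7 [order #7] limit_sell(price=98, qty=6): fills=none; bids=[#1:10@95] asks=[#6:8@96 #7:6@98]
After op 8 [order #8] limit_sell(price=100, qty=2): fills=none; bids=[#1:10@95] asks=[#6:8@96 #7:6@98 #8:2@100]

Answer: 1@104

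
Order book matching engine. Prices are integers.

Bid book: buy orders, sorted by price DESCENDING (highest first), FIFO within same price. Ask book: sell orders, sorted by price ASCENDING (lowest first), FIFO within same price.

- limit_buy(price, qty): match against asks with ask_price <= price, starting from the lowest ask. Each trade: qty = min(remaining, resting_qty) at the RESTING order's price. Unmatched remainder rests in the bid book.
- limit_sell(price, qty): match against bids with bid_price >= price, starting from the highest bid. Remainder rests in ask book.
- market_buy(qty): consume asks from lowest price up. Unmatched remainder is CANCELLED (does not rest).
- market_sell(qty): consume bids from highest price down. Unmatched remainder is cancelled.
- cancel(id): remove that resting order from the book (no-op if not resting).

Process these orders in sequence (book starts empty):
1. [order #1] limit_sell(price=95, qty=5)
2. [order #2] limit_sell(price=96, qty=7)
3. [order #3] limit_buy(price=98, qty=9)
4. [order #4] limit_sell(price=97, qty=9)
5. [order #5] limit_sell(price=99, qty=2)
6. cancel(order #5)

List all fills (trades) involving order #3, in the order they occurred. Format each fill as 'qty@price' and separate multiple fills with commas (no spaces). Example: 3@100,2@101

Answer: 5@95,4@96

Derivation:
After op 1 [order #1] limit_sell(price=95, qty=5): fills=none; bids=[-] asks=[#1:5@95]
After op 2 [order #2] limit_sell(price=96, qty=7): fills=none; bids=[-] asks=[#1:5@95 #2:7@96]
After op 3 [order #3] limit_buy(price=98, qty=9): fills=#3x#1:5@95 #3x#2:4@96; bids=[-] asks=[#2:3@96]
After op 4 [order #4] limit_sell(price=97, qty=9): fills=none; bids=[-] asks=[#2:3@96 #4:9@97]
After op 5 [order #5] limit_sell(price=99, qty=2): fills=none; bids=[-] asks=[#2:3@96 #4:9@97 #5:2@99]
After op 6 cancel(order #5): fills=none; bids=[-] asks=[#2:3@96 #4:9@97]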